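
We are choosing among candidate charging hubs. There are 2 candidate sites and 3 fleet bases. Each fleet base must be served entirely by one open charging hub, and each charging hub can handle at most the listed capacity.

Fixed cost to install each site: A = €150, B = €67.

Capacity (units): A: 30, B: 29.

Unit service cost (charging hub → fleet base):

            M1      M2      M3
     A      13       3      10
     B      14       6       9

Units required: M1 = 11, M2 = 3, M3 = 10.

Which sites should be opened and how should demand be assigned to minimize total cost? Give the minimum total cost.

Open {B}: M1→B 14·11=154, M2→B 6·3=18, M3→B 9·10=90.
Loads: B carries 24/29. Service 262; fixed 67; total 329.
Next best feasible plan costs 402.

Minimum total cost: 329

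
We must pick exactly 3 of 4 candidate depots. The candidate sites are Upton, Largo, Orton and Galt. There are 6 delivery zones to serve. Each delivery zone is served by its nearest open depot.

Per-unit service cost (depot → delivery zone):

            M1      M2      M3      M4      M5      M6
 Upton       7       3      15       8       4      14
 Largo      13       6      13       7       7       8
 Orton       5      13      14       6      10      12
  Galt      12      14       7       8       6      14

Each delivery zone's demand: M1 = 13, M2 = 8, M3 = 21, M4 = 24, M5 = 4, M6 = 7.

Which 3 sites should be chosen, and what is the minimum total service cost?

With exactly 3 open, each delivery zone uses its cheapest among the chosen.
{Upton, Orton, Galt}: M1→Orton 5·13=65, M2→Upton 3·8=24, M3→Galt 7·21=147, M4→Orton 6·24=144, M5→Upton 4·4=16, M6→Orton 12·7=84. Service cost 480.
{Largo, Orton, Galt}: service cost 484
{Upton, Largo, Galt}: service cost 502
Among all 4 size-3 choices, {Upton, Orton, Galt} is lowest.

Choose Upton, Orton and Galt; total service cost 480.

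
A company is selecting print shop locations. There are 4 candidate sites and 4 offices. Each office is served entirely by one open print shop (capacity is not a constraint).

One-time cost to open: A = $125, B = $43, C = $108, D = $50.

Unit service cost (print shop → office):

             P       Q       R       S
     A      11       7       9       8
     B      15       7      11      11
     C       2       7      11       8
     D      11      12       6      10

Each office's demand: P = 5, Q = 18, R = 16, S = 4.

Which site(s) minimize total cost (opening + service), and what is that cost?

Open B and D; minimum total cost 410.

For any fixed open set, each office goes to its cheapest open site; total = fixed + service.
{B, D}: P→D 11·5=55, Q→B 7·18=126, R→D 6·16=96, S→D 10·4=40. Service 317; fixed 93; total 410.
{C, D}: P→C 2·5=10, Q→C 7·18=126, R→D 6·16=96, S→C 8·4=32. Service 264; fixed 158; total 422.
{C}: service 344 + fixed 108 = 452
{A, B, C, D}: service 264 + fixed 326 = 590
No other subset beats 410.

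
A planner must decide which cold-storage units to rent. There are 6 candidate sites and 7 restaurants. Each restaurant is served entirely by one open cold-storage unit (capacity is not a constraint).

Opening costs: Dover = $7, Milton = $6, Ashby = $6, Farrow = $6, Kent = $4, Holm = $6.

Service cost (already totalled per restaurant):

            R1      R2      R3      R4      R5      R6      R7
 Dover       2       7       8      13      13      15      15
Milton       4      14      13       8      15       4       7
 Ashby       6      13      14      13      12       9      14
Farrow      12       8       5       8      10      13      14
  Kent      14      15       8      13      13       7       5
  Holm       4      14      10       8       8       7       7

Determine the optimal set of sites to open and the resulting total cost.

Open Milton and Farrow; minimum total cost 58.

For any fixed open set, each restaurant goes to its cheapest open site; total = fixed + service.
{Milton, Farrow}: R1→Milton 4, R2→Farrow 8, R3→Farrow 5, R4→Milton 8, R5→Farrow 10, R6→Milton 4, R7→Milton 7. Service 46; fixed 12; total 58.
{Farrow, Holm}: service 47 + fixed 12 = 59
{Dover, Holm}: R1→Dover 2, R2→Dover 7, R3→Dover 8, R4→Holm 8, R5→Holm 8, R6→Holm 7, R7→Holm 7. Service 47; fixed 13; total 60.
{Dover, Milton, Ashby, Farrow, Kent, Holm}: service 39 + fixed 35 = 74
No other subset beats 58.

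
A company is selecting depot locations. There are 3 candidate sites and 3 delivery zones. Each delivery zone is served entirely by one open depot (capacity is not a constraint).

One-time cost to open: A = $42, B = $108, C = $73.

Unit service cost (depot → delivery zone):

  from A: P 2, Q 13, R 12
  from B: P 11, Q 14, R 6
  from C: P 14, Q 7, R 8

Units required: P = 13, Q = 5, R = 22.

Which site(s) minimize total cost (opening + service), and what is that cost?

Open A and C; minimum total cost 352.

For any fixed open set, each delivery zone goes to its cheapest open site; total = fixed + service.
{A, C}: P→A 2·13=26, Q→C 7·5=35, R→C 8·22=176. Service 237; fixed 115; total 352.
{A, B}: service 223 + fixed 150 = 373
{A}: service 355 + fixed 42 = 397
{A, B, C}: service 193 + fixed 223 = 416
No other subset beats 352.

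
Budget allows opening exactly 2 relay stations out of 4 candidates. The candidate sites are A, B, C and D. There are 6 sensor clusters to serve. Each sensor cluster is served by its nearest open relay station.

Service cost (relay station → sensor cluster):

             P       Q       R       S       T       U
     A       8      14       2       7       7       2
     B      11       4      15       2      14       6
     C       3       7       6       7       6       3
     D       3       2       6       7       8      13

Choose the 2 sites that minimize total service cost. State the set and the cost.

Choose A and D; total service cost 23.

With exactly 2 open, each sensor cluster uses its cheapest among the chosen.
{A, D}: P→D 3, Q→D 2, R→A 2, S→A 7, T→A 7, U→A 2. Service cost 23.
{B, C}: service cost 24
{A, B}: service cost 25
Among all 6 size-2 choices, {A, D} is lowest.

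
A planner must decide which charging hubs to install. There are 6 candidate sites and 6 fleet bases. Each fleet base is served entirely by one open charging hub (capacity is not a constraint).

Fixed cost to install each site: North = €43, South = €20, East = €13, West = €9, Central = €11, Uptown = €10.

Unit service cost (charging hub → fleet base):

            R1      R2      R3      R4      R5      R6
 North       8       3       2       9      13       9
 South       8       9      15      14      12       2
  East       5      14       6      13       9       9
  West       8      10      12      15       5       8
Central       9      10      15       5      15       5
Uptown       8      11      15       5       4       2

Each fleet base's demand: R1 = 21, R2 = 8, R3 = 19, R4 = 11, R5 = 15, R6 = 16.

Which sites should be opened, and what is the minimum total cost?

Open North, East and Uptown; minimum total cost 380.

For any fixed open set, each fleet base goes to its cheapest open site; total = fixed + service.
{North, East, Uptown}: R1→East 5·21=105, R2→North 3·8=24, R3→North 2·19=38, R4→Uptown 5·11=55, R5→Uptown 4·15=60, R6→Uptown 2·16=32. Service 314; fixed 66; total 380.
{North, East, West, Uptown}: service 314 + fixed 75 = 389
{North, East, Central, Uptown}: service 314 + fixed 77 = 391
{North, South, East, West, Central, Uptown}: R1→East 5·21=105, R2→North 3·8=24, R3→North 2·19=38, R4→Central 5·11=55, R5→Uptown 4·15=60, R6→South 2·16=32. Service 314; fixed 106; total 420.
No other subset beats 380.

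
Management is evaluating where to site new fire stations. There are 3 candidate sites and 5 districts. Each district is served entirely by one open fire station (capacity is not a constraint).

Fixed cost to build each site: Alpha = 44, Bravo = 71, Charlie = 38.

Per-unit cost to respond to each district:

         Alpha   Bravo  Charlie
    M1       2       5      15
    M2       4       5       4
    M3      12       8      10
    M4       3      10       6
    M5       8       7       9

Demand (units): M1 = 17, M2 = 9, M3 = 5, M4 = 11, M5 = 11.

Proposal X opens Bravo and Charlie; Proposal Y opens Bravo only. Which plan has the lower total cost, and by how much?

Proposal X is cheaper by 15.

Proposal X: {Bravo, Charlie}: M1→Bravo 5·17=85, M2→Charlie 4·9=36, M3→Bravo 8·5=40, M4→Charlie 6·11=66, M5→Bravo 7·11=77. Service 304; fixed 109; total 413.
Proposal Y: {Bravo}: M1→Bravo 5·17=85, M2→Bravo 5·9=45, M3→Bravo 8·5=40, M4→Bravo 10·11=110, M5→Bravo 7·11=77. Service 357; fixed 71; total 428.
Difference: |413 − 428| = 15.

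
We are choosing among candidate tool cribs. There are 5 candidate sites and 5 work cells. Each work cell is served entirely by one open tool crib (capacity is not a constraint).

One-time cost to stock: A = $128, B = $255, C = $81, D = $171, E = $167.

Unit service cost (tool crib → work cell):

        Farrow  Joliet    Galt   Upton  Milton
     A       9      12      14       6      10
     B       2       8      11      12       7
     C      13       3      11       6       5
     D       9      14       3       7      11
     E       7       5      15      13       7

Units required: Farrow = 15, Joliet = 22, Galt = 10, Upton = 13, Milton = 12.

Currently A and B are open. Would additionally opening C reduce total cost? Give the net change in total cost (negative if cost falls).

Yes — net change −53 (cost falls by 53).

Current service cost with {A, B}: 478.
Adding C: each work cell re-picks its cheapest; new service cost 344, saving 134.
Extra fixed cost: 81. Net change = 81 − 134 = -53.
(Totals: 861 → 808.)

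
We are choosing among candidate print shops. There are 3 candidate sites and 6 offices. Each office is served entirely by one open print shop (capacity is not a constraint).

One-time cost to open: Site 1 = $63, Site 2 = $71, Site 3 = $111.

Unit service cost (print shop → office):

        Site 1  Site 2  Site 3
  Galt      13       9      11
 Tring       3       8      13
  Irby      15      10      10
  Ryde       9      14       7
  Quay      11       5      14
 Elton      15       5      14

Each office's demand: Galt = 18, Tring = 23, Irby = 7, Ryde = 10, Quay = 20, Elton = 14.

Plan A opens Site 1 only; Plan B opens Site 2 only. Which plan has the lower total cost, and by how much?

Plan A: {Site 1}: Galt→Site 1 13·18=234, Tring→Site 1 3·23=69, Irby→Site 1 15·7=105, Ryde→Site 1 9·10=90, Quay→Site 1 11·20=220, Elton→Site 1 15·14=210. Service 928; fixed 63; total 991.
Plan B: {Site 2}: Galt→Site 2 9·18=162, Tring→Site 2 8·23=184, Irby→Site 2 10·7=70, Ryde→Site 2 14·10=140, Quay→Site 2 5·20=100, Elton→Site 2 5·14=70. Service 726; fixed 71; total 797.
Difference: |991 − 797| = 194.

Plan B is cheaper by 194.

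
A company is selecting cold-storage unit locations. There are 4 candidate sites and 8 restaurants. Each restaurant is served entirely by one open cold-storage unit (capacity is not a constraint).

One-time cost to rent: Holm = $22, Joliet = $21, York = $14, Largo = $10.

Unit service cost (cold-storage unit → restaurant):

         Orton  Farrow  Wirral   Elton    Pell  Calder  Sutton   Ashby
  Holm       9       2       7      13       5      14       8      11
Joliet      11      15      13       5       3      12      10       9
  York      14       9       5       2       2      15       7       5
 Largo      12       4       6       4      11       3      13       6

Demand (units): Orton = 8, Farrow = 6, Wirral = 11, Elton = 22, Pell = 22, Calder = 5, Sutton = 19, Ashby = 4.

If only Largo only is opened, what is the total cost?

Each restaurant is assigned to its cheapest site among the open ones.
{Largo}: Orton→Largo 12·8=96, Farrow→Largo 4·6=24, Wirral→Largo 6·11=66, Elton→Largo 4·22=88, Pell→Largo 11·22=242, Calder→Largo 3·5=15, Sutton→Largo 13·19=247, Ashby→Largo 6·4=24. Service 802; fixed 10; total 812.

Total cost: 812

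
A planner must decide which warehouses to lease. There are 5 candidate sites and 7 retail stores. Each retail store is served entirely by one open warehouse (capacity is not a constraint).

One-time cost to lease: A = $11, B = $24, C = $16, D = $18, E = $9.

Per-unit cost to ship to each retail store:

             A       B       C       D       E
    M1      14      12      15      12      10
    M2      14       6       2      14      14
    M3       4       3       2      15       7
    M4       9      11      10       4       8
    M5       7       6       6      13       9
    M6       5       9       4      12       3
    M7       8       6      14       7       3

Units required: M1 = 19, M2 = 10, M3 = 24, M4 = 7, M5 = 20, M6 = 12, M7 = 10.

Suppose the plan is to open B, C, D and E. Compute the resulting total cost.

Total cost: 539

Each retail store is assigned to its cheapest site among the open ones.
{B, C, D, E}: M1→E 10·19=190, M2→C 2·10=20, M3→C 2·24=48, M4→D 4·7=28, M5→B 6·20=120, M6→E 3·12=36, M7→E 3·10=30. Service 472; fixed 67; total 539.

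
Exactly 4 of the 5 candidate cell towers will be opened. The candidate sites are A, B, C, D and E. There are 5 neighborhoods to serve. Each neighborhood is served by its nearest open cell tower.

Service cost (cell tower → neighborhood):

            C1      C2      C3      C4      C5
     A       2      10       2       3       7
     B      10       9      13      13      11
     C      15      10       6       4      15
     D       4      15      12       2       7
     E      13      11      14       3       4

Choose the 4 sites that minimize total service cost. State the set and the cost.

Choose A, B, D and E; total service cost 19.

With exactly 4 open, each neighborhood uses its cheapest among the chosen.
{A, B, D, E}: C1→A 2, C2→B 9, C3→A 2, C4→D 2, C5→E 4. Service cost 19.
{A, B, C, E}: service cost 20
{A, C, D, E}: service cost 20
Among all 5 size-4 choices, {A, B, D, E} is lowest.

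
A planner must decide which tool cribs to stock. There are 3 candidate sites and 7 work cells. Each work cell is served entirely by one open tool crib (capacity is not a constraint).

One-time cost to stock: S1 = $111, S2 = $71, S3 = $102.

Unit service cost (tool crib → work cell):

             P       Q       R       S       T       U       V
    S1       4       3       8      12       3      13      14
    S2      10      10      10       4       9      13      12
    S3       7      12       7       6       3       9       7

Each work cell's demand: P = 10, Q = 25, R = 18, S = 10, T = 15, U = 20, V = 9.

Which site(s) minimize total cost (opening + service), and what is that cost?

For any fixed open set, each work cell goes to its cheapest open site; total = fixed + service.
{S1, S3}: P→S1 4·10=40, Q→S1 3·25=75, R→S3 7·18=126, S→S3 6·10=60, T→S1 3·15=45, U→S3 9·20=180, V→S3 7·9=63. Service 589; fixed 213; total 802.
{S1, S2, S3}: P→S1 4·10=40, Q→S1 3·25=75, R→S3 7·18=126, S→S2 4·10=40, T→S1 3·15=45, U→S3 9·20=180, V→S3 7·9=63. Service 569; fixed 284; total 853.
{S1, S2}: service 712 + fixed 182 = 894
{S2}: service 1073 + fixed 71 = 1144
No other subset beats 802.

Open S1 and S3; minimum total cost 802.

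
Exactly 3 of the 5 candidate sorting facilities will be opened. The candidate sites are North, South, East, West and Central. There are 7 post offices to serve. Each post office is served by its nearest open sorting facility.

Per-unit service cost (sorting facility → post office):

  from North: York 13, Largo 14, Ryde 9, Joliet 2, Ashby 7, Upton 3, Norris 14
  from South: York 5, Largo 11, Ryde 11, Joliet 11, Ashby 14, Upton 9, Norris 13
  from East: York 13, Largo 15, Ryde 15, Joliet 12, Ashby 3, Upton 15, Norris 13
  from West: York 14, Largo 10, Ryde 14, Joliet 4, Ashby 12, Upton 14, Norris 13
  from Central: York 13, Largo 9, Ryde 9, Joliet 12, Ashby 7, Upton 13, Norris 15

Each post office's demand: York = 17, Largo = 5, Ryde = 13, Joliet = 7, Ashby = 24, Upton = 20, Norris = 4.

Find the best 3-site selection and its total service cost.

Choose North, South and East; total service cost 455.

With exactly 3 open, each post office uses its cheapest among the chosen.
{North, South, East}: York→South 5·17=85, Largo→South 11·5=55, Ryde→North 9·13=117, Joliet→North 2·7=14, Ashby→East 3·24=72, Upton→North 3·20=60, Norris→South 13·4=52. Service cost 455.
{North, South, Central}: service cost 541
{North, South, West}: service cost 546
Among all 10 size-3 choices, {North, South, East} is lowest.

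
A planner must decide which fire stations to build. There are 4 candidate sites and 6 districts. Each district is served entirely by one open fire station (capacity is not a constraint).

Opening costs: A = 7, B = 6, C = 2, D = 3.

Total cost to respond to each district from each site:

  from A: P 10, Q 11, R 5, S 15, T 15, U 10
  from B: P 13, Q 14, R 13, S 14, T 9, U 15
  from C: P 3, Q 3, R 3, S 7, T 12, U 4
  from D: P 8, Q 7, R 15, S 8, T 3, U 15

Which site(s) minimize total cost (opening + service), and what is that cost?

Open C and D; minimum total cost 28.

For any fixed open set, each district goes to its cheapest open site; total = fixed + service.
{C, D}: P→C 3, Q→C 3, R→C 3, S→C 7, T→D 3, U→C 4. Service 23; fixed 5; total 28.
{B, C, D}: P→C 3, Q→C 3, R→C 3, S→C 7, T→D 3, U→C 4. Service 23; fixed 11; total 34.
{C}: service 32 + fixed 2 = 34
{A, B, C, D}: service 23 + fixed 18 = 41
No other subset beats 28.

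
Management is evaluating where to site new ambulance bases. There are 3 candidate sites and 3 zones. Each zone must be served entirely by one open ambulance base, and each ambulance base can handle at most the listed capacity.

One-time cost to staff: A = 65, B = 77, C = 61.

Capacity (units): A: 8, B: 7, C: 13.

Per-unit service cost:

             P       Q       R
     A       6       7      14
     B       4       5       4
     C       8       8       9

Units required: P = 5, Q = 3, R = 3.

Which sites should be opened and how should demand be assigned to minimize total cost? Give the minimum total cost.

Open {C}: P→C 8·5=40, Q→C 8·3=24, R→C 9·3=27.
Loads: C carries 11/13. Service 91; fixed 61; total 152.
Next best feasible plan costs 199.

Minimum total cost: 152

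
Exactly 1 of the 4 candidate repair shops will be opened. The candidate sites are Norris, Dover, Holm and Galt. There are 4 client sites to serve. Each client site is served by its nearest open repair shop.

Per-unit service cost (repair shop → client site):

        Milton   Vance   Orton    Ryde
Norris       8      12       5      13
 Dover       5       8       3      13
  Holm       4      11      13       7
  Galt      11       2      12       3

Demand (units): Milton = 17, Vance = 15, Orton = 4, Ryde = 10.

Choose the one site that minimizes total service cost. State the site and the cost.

Choose Galt only; total service cost 295.

With exactly 1 open, each client site uses its cheapest among the chosen.
{Galt}: Milton→Galt 11·17=187, Vance→Galt 2·15=30, Orton→Galt 12·4=48, Ryde→Galt 3·10=30. Service cost 295.
{Dover}: service cost 347
{Holm}: service cost 355
Among all 4 size-1 choices, {Galt} is lowest.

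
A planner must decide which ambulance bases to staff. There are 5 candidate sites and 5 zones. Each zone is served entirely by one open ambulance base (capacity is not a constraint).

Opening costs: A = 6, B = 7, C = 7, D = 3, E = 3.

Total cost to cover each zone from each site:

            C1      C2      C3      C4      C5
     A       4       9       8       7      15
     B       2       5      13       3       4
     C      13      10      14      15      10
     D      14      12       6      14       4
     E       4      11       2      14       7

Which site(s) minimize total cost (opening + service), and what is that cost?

For any fixed open set, each zone goes to its cheapest open site; total = fixed + service.
{B, E}: C1→B 2, C2→B 5, C3→E 2, C4→B 3, C5→B 4. Service 16; fixed 10; total 26.
{B, D, E}: C1→B 2, C2→B 5, C3→E 2, C4→B 3, C5→B 4. Service 16; fixed 13; total 29.
{B, D}: C1→B 2, C2→B 5, C3→D 6, C4→B 3, C5→B 4. Service 20; fixed 10; total 30.
{A, B, C, D, E}: service 16 + fixed 26 = 42
No other subset beats 26.

Open B and E; minimum total cost 26.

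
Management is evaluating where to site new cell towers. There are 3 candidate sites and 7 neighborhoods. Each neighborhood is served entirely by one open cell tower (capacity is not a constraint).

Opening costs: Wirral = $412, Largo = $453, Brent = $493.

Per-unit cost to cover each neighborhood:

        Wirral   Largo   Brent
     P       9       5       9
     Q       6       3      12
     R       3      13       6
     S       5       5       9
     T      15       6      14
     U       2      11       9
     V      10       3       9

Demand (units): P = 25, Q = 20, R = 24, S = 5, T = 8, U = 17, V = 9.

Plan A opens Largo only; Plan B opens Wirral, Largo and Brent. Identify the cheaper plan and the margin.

Plan A is cheaper by 512.

Plan A: {Largo}: P→Largo 5·25=125, Q→Largo 3·20=60, R→Largo 13·24=312, S→Largo 5·5=25, T→Largo 6·8=48, U→Largo 11·17=187, V→Largo 3·9=27. Service 784; fixed 453; total 1237.
Plan B: {Wirral, Largo, Brent}: P→Largo 5·25=125, Q→Largo 3·20=60, R→Wirral 3·24=72, S→Wirral 5·5=25, T→Largo 6·8=48, U→Wirral 2·17=34, V→Largo 3·9=27. Service 391; fixed 1358; total 1749.
Difference: |1237 − 1749| = 512.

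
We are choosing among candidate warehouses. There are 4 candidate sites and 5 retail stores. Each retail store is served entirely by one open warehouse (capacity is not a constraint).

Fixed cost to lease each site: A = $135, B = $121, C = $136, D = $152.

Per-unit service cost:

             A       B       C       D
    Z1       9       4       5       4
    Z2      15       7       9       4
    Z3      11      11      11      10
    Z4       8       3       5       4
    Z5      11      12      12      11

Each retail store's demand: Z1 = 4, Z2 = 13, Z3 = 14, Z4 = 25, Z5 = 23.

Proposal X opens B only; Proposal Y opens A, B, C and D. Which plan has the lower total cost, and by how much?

Proposal X: {B}: Z1→B 4·4=16, Z2→B 7·13=91, Z3→B 11·14=154, Z4→B 3·25=75, Z5→B 12·23=276. Service 612; fixed 121; total 733.
Proposal Y: {A, B, C, D}: Z1→B 4·4=16, Z2→D 4·13=52, Z3→D 10·14=140, Z4→B 3·25=75, Z5→A 11·23=253. Service 536; fixed 544; total 1080.
Difference: |733 − 1080| = 347.

Proposal X is cheaper by 347.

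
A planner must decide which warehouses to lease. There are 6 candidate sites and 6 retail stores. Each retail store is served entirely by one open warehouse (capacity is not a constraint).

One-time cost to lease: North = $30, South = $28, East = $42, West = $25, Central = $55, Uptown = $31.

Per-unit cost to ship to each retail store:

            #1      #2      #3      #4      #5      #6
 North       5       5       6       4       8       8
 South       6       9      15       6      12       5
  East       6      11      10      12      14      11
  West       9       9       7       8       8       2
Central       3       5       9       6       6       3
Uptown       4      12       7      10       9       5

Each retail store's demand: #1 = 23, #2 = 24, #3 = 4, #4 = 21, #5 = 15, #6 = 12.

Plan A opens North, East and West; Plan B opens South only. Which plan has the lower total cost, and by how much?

Plan A: {North, East, West}: #1→North 5·23=115, #2→North 5·24=120, #3→North 6·4=24, #4→North 4·21=84, #5→North 8·15=120, #6→West 2·12=24. Service 487; fixed 97; total 584.
Plan B: {South}: #1→South 6·23=138, #2→South 9·24=216, #3→South 15·4=60, #4→South 6·21=126, #5→South 12·15=180, #6→South 5·12=60. Service 780; fixed 28; total 808.
Difference: |584 − 808| = 224.

Plan A is cheaper by 224.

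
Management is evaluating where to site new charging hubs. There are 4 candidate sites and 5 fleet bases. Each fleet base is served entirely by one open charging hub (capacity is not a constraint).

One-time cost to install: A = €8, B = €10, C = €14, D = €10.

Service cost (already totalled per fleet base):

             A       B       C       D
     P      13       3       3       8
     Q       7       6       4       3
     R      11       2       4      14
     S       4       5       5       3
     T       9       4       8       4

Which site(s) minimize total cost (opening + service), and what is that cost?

For any fixed open set, each fleet base goes to its cheapest open site; total = fixed + service.
{B}: P→B 3, Q→B 6, R→B 2, S→B 5, T→B 4. Service 20; fixed 10; total 30.
{B, D}: service 15 + fixed 20 = 35
{A, B}: P→B 3, Q→B 6, R→B 2, S→A 4, T→B 4. Service 19; fixed 18; total 37.
{A, B, C, D}: P→B 3, Q→D 3, R→B 2, S→D 3, T→B 4. Service 15; fixed 42; total 57.
(All 15 nonempty subsets were checked; B only is lowest.)

Open B only; minimum total cost 30.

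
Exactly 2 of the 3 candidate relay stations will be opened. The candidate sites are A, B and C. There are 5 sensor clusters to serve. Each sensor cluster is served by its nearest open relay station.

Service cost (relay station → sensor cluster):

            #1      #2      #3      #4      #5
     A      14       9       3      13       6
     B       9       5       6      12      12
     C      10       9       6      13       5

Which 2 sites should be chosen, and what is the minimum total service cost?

With exactly 2 open, each sensor cluster uses its cheapest among the chosen.
{A, B}: #1→B 9, #2→B 5, #3→A 3, #4→B 12, #5→A 6. Service cost 35.
{B, C}: service cost 37
{A, C}: service cost 40
Among all 3 size-2 choices, {A, B} is lowest.

Choose A and B; total service cost 35.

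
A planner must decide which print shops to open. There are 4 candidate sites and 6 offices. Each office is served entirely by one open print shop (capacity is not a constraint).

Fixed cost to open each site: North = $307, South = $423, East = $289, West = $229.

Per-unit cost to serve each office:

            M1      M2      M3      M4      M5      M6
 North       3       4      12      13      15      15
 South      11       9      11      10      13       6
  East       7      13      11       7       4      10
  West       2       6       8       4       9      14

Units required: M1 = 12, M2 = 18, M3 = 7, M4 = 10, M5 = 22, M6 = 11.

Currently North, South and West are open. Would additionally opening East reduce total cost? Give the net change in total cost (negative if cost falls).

Current service cost with {North, South, West}: 456.
Adding East: each office re-picks its cheapest; new service cost 346, saving 110.
Extra fixed cost: 289. Net change = 289 − 110 = 179.
(Totals: 1415 → 1594.)

No — net change +179 (cost rises by 179).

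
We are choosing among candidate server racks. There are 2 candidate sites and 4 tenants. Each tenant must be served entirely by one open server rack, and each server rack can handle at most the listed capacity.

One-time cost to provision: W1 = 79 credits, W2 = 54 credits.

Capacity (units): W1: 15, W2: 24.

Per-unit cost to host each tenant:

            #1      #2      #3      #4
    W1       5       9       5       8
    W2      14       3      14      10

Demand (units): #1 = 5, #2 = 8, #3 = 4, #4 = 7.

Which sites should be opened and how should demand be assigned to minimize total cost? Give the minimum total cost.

Minimum total cost: 272

Open {W1, W2}: #1→W1 5·5=25, #2→W2 3·8=24, #3→W1 5·4=20, #4→W2 10·7=70.
Loads: W1 carries 9/15, W2 carries 15/24. Service 139; fixed 133; total 272.
Next best feasible plan costs 274.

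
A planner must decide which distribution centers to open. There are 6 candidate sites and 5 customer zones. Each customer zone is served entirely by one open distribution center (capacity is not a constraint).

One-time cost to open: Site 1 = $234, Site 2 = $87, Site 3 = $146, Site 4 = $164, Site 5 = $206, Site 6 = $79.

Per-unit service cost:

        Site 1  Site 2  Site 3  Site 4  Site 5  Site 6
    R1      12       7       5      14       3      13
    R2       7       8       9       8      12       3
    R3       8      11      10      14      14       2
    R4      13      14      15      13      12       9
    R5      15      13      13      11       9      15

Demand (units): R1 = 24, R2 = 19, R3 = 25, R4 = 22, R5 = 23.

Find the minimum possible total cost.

For any fixed open set, each customer zone goes to its cheapest open site; total = fixed + service.
{Site 5, Site 6}: R1→Site 5 3·24=72, R2→Site 6 3·19=57, R3→Site 6 2·25=50, R4→Site 6 9·22=198, R5→Site 5 9·23=207. Service 584; fixed 285; total 869.
{Site 2, Site 6}: R1→Site 2 7·24=168, R2→Site 6 3·19=57, R3→Site 6 2·25=50, R4→Site 6 9·22=198, R5→Site 2 13·23=299. Service 772; fixed 166; total 938.
{Site 3, Site 6}: service 724 + fixed 225 = 949
{Site 1, Site 2, Site 3, Site 4, Site 5, Site 6}: service 584 + fixed 916 = 1500
No other subset beats 869.

Minimum total cost: 869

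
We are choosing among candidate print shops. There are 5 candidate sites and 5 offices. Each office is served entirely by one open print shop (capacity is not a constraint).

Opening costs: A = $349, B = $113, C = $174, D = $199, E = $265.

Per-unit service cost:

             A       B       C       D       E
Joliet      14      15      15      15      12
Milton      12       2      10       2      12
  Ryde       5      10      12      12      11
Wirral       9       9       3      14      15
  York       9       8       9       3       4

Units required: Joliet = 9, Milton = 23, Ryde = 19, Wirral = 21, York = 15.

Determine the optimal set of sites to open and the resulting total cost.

Open B only; minimum total cost 793.

For any fixed open set, each office goes to its cheapest open site; total = fixed + service.
{B}: Joliet→B 15·9=135, Milton→B 2·23=46, Ryde→B 10·19=190, Wirral→B 9·21=189, York→B 8·15=120. Service 680; fixed 113; total 793.
{B, C}: Joliet→B 15·9=135, Milton→B 2·23=46, Ryde→B 10·19=190, Wirral→C 3·21=63, York→B 8·15=120. Service 554; fixed 287; total 841.
{C, D}: service 517 + fixed 373 = 890
{A, B, C, D, E}: Joliet→E 12·9=108, Milton→B 2·23=46, Ryde→A 5·19=95, Wirral→C 3·21=63, York→D 3·15=45. Service 357; fixed 1100; total 1457.
No other subset beats 793.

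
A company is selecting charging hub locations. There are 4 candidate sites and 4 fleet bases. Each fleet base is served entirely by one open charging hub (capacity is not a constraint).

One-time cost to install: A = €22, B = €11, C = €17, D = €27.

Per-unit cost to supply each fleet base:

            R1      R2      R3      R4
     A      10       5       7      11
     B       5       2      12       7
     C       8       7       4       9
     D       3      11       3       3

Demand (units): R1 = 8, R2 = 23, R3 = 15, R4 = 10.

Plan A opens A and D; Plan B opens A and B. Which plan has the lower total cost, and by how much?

Plan A is cheaper by 31.

Plan A: {A, D}: R1→D 3·8=24, R2→A 5·23=115, R3→D 3·15=45, R4→D 3·10=30. Service 214; fixed 49; total 263.
Plan B: {A, B}: R1→B 5·8=40, R2→B 2·23=46, R3→A 7·15=105, R4→B 7·10=70. Service 261; fixed 33; total 294.
Difference: |263 − 294| = 31.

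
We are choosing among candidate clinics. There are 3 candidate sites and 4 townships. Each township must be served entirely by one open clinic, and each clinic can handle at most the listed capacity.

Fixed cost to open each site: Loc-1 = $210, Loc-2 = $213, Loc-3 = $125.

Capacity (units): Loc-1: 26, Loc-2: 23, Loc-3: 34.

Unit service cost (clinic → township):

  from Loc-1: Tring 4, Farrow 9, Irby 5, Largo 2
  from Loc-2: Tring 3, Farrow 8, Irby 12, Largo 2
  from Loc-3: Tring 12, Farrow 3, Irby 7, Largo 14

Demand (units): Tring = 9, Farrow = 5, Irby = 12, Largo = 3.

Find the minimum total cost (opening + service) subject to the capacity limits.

Open {Loc-3}: Tring→Loc-3 12·9=108, Farrow→Loc-3 3·5=15, Irby→Loc-3 7·12=84, Largo→Loc-3 14·3=42.
Loads: Loc-3 carries 29/34. Service 249; fixed 125; total 374.
Next best feasible plan costs 452.

Minimum total cost: 374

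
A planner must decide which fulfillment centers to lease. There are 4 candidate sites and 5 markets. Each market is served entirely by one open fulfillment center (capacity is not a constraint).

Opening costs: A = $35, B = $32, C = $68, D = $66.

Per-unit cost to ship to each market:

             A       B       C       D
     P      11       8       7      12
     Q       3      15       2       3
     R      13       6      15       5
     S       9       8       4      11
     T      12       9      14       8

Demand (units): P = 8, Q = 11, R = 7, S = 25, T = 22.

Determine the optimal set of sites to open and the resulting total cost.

Open B and C; minimum total cost 518.

For any fixed open set, each market goes to its cheapest open site; total = fixed + service.
{B, C}: P→C 7·8=56, Q→C 2·11=22, R→B 6·7=42, S→C 4·25=100, T→B 9·22=198. Service 418; fixed 100; total 518.
{C, D}: P→C 7·8=56, Q→C 2·11=22, R→D 5·7=35, S→C 4·25=100, T→D 8·22=176. Service 389; fixed 134; total 523.
{A, B, C}: P→C 7·8=56, Q→C 2·11=22, R→B 6·7=42, S→C 4·25=100, T→B 9·22=198. Service 418; fixed 135; total 553.
{A, B, C, D}: P→C 7·8=56, Q→C 2·11=22, R→D 5·7=35, S→C 4·25=100, T→D 8·22=176. Service 389; fixed 201; total 590.
(All 15 nonempty subsets were checked; B and C is lowest.)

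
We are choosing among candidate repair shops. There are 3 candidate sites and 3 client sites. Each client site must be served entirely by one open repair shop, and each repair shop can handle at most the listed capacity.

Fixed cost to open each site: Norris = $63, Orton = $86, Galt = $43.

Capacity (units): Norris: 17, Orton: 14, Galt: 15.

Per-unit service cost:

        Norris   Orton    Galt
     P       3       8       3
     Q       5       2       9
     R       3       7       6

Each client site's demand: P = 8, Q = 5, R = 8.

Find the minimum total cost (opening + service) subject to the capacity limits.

Minimum total cost: 179

Open {Norris, Galt}: P→Galt 3·8=24, Q→Norris 5·5=25, R→Norris 3·8=24.
Loads: Norris carries 13/17, Galt carries 8/15. Service 73; fixed 106; total 179.
Next best feasible plan costs 199.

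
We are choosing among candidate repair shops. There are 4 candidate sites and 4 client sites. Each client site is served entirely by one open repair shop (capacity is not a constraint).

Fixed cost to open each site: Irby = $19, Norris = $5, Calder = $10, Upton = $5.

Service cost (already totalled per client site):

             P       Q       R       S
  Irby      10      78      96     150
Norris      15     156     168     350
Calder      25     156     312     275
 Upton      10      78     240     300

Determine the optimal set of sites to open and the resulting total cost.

For any fixed open set, each client site goes to its cheapest open site; total = fixed + service.
{Irby}: P→Irby 10, Q→Irby 78, R→Irby 96, S→Irby 150. Service 334; fixed 19; total 353.
{Irby, Norris}: service 334 + fixed 24 = 358
{Irby, Upton}: service 334 + fixed 24 = 358
{Irby, Norris, Calder, Upton}: service 334 + fixed 39 = 373
No other subset beats 353.

Open Irby only; minimum total cost 353.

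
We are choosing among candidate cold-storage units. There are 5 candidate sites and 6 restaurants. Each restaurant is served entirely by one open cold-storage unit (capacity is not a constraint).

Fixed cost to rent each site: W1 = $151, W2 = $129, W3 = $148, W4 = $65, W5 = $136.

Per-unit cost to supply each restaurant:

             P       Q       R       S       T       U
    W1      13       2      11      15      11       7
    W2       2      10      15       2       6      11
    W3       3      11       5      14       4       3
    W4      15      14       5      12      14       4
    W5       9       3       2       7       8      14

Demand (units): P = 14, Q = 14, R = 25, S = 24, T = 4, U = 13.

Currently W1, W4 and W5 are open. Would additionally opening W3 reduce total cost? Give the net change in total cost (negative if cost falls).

No — net change +35 (cost rises by 35).

Current service cost with {W1, W4, W5}: 456.
Adding W3: each restaurant re-picks its cheapest; new service cost 343, saving 113.
Extra fixed cost: 148. Net change = 148 − 113 = 35.
(Totals: 808 → 843.)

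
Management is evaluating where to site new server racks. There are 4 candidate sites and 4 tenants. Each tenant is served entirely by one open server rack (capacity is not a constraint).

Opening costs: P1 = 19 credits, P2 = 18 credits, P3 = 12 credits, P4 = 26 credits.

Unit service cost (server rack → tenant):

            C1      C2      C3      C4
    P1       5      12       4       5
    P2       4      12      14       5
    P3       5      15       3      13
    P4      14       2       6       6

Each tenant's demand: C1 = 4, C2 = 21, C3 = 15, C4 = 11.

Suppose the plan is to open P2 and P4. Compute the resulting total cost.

Total cost: 247

Each tenant is assigned to its cheapest site among the open ones.
{P2, P4}: C1→P2 4·4=16, C2→P4 2·21=42, C3→P4 6·15=90, C4→P2 5·11=55. Service 203; fixed 44; total 247.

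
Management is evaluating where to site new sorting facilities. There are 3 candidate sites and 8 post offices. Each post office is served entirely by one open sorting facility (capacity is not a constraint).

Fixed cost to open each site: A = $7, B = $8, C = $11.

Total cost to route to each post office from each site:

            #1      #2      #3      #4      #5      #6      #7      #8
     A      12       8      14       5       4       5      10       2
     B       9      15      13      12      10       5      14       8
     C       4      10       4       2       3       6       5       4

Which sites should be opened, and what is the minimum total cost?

Open C only; minimum total cost 49.

For any fixed open set, each post office goes to its cheapest open site; total = fixed + service.
{C}: #1→C 4, #2→C 10, #3→C 4, #4→C 2, #5→C 3, #6→C 6, #7→C 5, #8→C 4. Service 38; fixed 11; total 49.
{A, C}: #1→C 4, #2→A 8, #3→C 4, #4→C 2, #5→C 3, #6→A 5, #7→C 5, #8→A 2. Service 33; fixed 18; total 51.
{B, C}: service 37 + fixed 19 = 56
{A, B, C}: #1→C 4, #2→A 8, #3→C 4, #4→C 2, #5→C 3, #6→A 5, #7→C 5, #8→A 2. Service 33; fixed 26; total 59.
No other subset beats 49.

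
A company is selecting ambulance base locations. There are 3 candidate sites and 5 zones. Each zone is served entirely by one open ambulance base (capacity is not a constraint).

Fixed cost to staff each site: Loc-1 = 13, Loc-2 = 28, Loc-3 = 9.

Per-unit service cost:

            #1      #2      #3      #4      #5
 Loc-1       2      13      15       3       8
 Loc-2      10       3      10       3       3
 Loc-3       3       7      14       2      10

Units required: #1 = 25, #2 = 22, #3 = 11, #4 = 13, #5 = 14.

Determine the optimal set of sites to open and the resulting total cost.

Open Loc-1, Loc-2 and Loc-3; minimum total cost 344.

For any fixed open set, each zone goes to its cheapest open site; total = fixed + service.
{Loc-1, Loc-2, Loc-3}: #1→Loc-1 2·25=50, #2→Loc-2 3·22=66, #3→Loc-2 10·11=110, #4→Loc-3 2·13=26, #5→Loc-2 3·14=42. Service 294; fixed 50; total 344.
{Loc-1, Loc-2}: service 307 + fixed 41 = 348
{Loc-2, Loc-3}: #1→Loc-3 3·25=75, #2→Loc-2 3·22=66, #3→Loc-2 10·11=110, #4→Loc-3 2·13=26, #5→Loc-2 3·14=42. Service 319; fixed 37; total 356.
{Loc-3}: service 549 + fixed 9 = 558
No other subset beats 344.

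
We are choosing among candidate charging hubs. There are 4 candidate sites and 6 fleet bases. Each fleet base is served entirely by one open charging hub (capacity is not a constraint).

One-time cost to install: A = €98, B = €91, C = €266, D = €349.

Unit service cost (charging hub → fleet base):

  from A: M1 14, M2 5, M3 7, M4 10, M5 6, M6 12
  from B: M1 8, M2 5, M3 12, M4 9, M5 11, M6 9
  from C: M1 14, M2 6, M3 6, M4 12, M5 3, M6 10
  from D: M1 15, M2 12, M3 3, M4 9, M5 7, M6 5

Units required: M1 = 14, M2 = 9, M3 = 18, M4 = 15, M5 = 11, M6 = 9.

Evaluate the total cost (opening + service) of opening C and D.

Total cost: 1132

Each fleet base is assigned to its cheapest site among the open ones.
{C, D}: M1→C 14·14=196, M2→C 6·9=54, M3→D 3·18=54, M4→D 9·15=135, M5→C 3·11=33, M6→D 5·9=45. Service 517; fixed 615; total 1132.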